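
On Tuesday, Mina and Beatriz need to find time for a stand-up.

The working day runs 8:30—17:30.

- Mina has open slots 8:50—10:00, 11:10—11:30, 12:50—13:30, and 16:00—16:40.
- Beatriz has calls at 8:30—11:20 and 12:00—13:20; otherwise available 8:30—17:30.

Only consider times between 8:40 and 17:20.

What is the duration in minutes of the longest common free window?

Beatriz free within 08:30–17:30: 11:20–12:00, 13:20–17:30.
Mina ∩ Beatriz: 11:20–11:30, 13:20–13:30, 16:00–16:40.
Restricted to 08:40–17:20: 11:20–11:30, 13:20–13:30, 16:00–16:40.
Common window lengths: 10, 10, 40 min; longest is 40.

40 minutes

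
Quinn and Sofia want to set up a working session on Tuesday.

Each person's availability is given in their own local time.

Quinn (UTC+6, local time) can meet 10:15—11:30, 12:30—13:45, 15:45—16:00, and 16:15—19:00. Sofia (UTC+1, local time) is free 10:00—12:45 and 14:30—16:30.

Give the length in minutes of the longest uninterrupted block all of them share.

Quinn → UTC: 04:15–05:30, 06:30–07:45, 09:45–10:00, 10:15–13:00.
Sofia → UTC: 09:00–11:45, 13:30–15:30.
Quinn ∩ Sofia: 09:45–10:00, 10:15–11:45.
Common window lengths: 15, 90 min; longest is 90.

90 minutes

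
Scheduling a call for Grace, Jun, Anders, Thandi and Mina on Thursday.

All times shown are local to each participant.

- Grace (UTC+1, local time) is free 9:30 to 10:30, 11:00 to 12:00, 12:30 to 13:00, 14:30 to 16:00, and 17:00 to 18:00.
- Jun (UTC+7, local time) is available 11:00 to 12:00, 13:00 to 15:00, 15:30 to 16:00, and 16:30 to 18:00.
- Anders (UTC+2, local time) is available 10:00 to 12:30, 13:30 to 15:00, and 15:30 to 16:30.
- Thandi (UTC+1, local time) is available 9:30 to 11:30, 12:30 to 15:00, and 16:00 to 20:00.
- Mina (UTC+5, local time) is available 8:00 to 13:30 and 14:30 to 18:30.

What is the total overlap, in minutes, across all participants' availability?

Grace → UTC: 08:30–09:30, 10:00–11:00, 11:30–12:00, 13:30–15:00, 16:00–17:00.
Jun → UTC: 04:00–05:00, 06:00–08:00, 08:30–09:00, 09:30–11:00.
Anders → UTC: 08:00–10:30, 11:30–13:00, 13:30–14:30.
Thandi → UTC: 08:30–10:30, 11:30–14:00, 15:00–19:00.
Mina → UTC: 03:00–08:30, 09:30–13:30.
Grace ∩ Jun: 08:30–09:00, 10:00–11:00.
Grace ∩ Jun ∩ Anders: 08:30–09:00, 10:00–10:30.
Grace ∩ Jun ∩ Anders ∩ Thandi: 08:30–09:00, 10:00–10:30.
Grace ∩ Jun ∩ Anders ∩ Thandi ∩ Mina: 10:00–10:30.
Total common minutes: 30.

30 minutes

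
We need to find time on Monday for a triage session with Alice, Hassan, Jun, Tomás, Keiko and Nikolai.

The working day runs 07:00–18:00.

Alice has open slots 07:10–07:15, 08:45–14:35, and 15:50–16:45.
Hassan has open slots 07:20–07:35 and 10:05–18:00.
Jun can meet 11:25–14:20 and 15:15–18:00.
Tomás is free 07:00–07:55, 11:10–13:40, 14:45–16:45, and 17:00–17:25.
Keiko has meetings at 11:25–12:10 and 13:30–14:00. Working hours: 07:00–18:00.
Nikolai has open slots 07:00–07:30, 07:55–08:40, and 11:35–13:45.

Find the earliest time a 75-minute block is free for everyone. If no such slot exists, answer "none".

Keiko free within 07:00–18:00: 07:00–11:25, 12:10–13:30, 14:00–18:00.
Alice ∩ Hassan: 10:05–14:35, 15:50–16:45.
Alice ∩ Hassan ∩ Jun: 11:25–14:20, 15:50–16:45.
Alice ∩ Hassan ∩ Jun ∩ Tomás: 11:25–13:40, 15:50–16:45.
Alice ∩ Hassan ∩ Jun ∩ Tomás ∩ Keiko: 12:10–13:30, 15:50–16:45.
Alice ∩ Hassan ∩ Jun ∩ Tomás ∩ Keiko ∩ Nikolai: 12:10–13:30.
Windows ≥ 75 min: 12:10–13:30.
Earliest such window starts at 12:10.

12:10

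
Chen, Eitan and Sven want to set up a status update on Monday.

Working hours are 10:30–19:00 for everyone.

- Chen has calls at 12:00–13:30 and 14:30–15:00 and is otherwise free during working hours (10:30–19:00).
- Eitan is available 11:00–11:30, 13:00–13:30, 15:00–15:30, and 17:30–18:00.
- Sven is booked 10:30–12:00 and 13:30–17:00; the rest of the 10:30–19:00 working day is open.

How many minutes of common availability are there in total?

Chen free within 10:30–19:00: 10:30–12:00, 13:30–14:30, 15:00–19:00.
Sven free within 10:30–19:00: 12:00–13:30, 17:00–19:00.
Chen ∩ Eitan: 11:00–11:30, 15:00–15:30, 17:30–18:00.
Chen ∩ Eitan ∩ Sven: 17:30–18:00.
Total common minutes: 30.

30 minutes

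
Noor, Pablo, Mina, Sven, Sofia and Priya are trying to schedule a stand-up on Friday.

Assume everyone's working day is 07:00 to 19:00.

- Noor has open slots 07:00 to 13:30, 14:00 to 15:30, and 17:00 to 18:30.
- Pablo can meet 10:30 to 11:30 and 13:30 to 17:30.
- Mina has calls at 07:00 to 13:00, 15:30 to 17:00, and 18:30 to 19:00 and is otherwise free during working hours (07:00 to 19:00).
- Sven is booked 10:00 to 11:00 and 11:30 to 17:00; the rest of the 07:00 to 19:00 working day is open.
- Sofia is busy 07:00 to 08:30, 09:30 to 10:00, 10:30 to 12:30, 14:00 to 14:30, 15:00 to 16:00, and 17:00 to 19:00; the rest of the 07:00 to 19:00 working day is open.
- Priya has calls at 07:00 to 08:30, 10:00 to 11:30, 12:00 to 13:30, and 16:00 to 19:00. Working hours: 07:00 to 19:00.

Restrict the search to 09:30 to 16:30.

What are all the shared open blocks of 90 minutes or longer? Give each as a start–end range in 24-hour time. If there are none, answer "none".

none

Mina free within 07:00–19:00: 13:00–15:30, 17:00–18:30.
Sven free within 07:00–19:00: 07:00–10:00, 11:00–11:30, 17:00–19:00.
Sofia free within 07:00–19:00: 08:30–09:30, 10:00–10:30, 12:30–14:00, 14:30–15:00, 16:00–17:00.
Priya free within 07:00–19:00: 08:30–10:00, 11:30–12:00, 13:30–16:00.
Noor ∩ Pablo: 10:30–11:30, 14:00–15:30, 17:00–17:30.
Noor ∩ Pablo ∩ Mina: 14:00–15:30, 17:00–17:30.
Noor ∩ Pablo ∩ Mina ∩ Sven: 17:00–17:30.
Noor ∩ Pablo ∩ Mina ∩ Sven ∩ Sofia: (none).
Noor ∩ Pablo ∩ Mina ∩ Sven ∩ Sofia ∩ Priya: (none).
Restricted to 09:30–16:30: (none).
Windows ≥ 90 min: (none).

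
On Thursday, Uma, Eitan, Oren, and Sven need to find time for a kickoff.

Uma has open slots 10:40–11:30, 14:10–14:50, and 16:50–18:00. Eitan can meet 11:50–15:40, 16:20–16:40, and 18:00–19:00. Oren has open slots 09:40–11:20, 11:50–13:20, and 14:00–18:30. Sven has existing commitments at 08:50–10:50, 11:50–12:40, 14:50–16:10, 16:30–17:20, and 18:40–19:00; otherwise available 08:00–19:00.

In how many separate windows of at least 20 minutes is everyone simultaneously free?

1

Sven free within 08:00–19:00: 08:00–08:50, 10:50–11:50, 12:40–14:50, 16:10–16:30, 17:20–18:40.
Uma ∩ Eitan: 14:10–14:50.
Uma ∩ Eitan ∩ Oren: 14:10–14:50.
Uma ∩ Eitan ∩ Oren ∩ Sven: 14:10–14:50.
Windows ≥ 20 min: 14:10–14:50.
That's 1 window.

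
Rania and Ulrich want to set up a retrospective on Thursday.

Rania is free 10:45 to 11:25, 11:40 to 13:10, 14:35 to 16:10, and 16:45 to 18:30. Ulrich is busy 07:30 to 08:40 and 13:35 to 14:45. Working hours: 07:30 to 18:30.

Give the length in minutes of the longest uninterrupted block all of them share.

105 minutes

Ulrich free within 07:30–18:30: 08:40–13:35, 14:45–18:30.
Rania ∩ Ulrich: 10:45–11:25, 11:40–13:10, 14:45–16:10, 16:45–18:30.
Common window lengths: 40, 90, 85, 105 min; longest is 105.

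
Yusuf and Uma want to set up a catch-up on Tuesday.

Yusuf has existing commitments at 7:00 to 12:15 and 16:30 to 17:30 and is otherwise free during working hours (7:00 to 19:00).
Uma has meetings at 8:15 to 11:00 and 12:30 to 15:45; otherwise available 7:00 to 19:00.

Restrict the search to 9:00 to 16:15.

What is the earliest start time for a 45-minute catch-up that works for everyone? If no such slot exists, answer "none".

none

Yusuf free within 07:00–19:00: 12:15–16:30, 17:30–19:00.
Uma free within 07:00–19:00: 07:00–08:15, 11:00–12:30, 15:45–19:00.
Yusuf ∩ Uma: 12:15–12:30, 15:45–16:30, 17:30–19:00.
Restricted to 09:00–16:15: 12:15–12:30, 15:45–16:15.
Windows ≥ 45 min: (none).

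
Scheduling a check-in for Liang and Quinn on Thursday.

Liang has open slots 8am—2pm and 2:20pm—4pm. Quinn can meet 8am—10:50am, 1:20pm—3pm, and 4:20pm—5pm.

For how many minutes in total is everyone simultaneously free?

Liang ∩ Quinn: 08:00–10:50, 13:20–14:00, 14:20–15:00.
Total common minutes: 170 + 40 + 40 = 250.

250 minutes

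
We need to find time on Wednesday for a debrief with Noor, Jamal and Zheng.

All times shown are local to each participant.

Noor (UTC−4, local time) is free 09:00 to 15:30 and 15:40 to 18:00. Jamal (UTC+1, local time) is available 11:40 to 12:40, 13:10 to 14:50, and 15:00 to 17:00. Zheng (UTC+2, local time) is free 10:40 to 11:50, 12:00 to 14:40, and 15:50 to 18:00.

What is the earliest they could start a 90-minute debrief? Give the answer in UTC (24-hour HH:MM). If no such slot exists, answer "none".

14:00

Noor → UTC: 13:00–19:30, 19:40–22:00.
Jamal → UTC: 10:40–11:40, 12:10–13:50, 14:00–16:00.
Zheng → UTC: 08:40–09:50, 10:00–12:40, 13:50–16:00.
Noor ∩ Jamal: 13:00–13:50, 14:00–16:00.
Noor ∩ Jamal ∩ Zheng: 14:00–16:00.
Windows ≥ 90 min: 14:00–16:00.
Earliest such window starts at 14:00.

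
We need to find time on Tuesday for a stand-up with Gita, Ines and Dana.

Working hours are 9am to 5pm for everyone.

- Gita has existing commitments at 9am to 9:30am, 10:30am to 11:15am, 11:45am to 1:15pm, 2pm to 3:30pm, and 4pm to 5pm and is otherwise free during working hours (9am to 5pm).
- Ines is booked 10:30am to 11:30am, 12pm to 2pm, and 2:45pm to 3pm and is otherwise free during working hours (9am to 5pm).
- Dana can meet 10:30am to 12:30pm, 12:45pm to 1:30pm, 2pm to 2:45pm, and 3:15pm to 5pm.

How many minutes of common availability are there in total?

Gita free within 09:00–17:00: 09:30–10:30, 11:15–11:45, 13:15–14:00, 15:30–16:00.
Ines free within 09:00–17:00: 09:00–10:30, 11:30–12:00, 14:00–14:45, 15:00–17:00.
Gita ∩ Ines: 09:30–10:30, 11:30–11:45, 15:30–16:00.
Gita ∩ Ines ∩ Dana: 11:30–11:45, 15:30–16:00.
Total common minutes: 15 + 30 = 45.

45 minutes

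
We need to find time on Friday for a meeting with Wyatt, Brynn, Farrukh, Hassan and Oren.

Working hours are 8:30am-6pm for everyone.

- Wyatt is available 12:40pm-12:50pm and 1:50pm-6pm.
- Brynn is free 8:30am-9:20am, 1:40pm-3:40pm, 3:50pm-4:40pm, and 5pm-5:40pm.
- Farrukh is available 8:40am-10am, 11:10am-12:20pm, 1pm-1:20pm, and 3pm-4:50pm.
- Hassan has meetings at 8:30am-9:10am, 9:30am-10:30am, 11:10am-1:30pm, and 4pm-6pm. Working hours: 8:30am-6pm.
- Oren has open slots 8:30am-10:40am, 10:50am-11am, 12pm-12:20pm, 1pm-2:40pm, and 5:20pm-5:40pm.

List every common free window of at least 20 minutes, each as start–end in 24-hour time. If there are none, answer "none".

none

Hassan free within 08:30–18:00: 09:10–09:30, 10:30–11:10, 13:30–16:00.
Wyatt ∩ Brynn: 13:50–15:40, 15:50–16:40, 17:00–17:40.
Wyatt ∩ Brynn ∩ Farrukh: 15:00–15:40, 15:50–16:40.
Wyatt ∩ Brynn ∩ Farrukh ∩ Hassan: 15:00–15:40, 15:50–16:00.
Wyatt ∩ Brynn ∩ Farrukh ∩ Hassan ∩ Oren: (none).
Windows ≥ 20 min: (none).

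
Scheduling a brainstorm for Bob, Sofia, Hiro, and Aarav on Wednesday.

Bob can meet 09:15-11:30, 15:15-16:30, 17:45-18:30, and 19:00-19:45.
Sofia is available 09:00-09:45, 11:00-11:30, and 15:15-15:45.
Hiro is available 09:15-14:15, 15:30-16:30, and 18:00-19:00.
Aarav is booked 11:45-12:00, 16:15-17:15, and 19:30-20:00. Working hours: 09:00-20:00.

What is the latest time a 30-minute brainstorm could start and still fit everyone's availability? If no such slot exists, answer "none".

11:00

Aarav free within 09:00–20:00: 09:00–11:45, 12:00–16:15, 17:15–19:30.
Bob ∩ Sofia: 09:15–09:45, 11:00–11:30, 15:15–15:45.
Bob ∩ Sofia ∩ Hiro: 09:15–09:45, 11:00–11:30, 15:30–15:45.
Bob ∩ Sofia ∩ Hiro ∩ Aarav: 09:15–09:45, 11:00–11:30, 15:30–15:45.
Windows ≥ 30 min: 09:15–09:45, 11:00–11:30.
Latest start in the last window 11:00–11:30 is 11:30 − 30 min = 11:00.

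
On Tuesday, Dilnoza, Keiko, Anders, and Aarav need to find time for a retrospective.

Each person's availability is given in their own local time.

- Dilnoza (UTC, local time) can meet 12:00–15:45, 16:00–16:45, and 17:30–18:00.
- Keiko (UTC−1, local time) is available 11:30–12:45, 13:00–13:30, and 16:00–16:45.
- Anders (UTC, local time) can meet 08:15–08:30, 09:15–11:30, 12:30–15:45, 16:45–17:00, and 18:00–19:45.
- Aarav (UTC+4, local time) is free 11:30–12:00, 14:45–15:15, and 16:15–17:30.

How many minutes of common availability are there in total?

Dilnoza → UTC: 12:00–15:45, 16:00–16:45, 17:30–18:00.
Keiko → UTC: 12:30–13:45, 14:00–14:30, 17:00–17:45.
Anders → UTC: 08:15–08:30, 09:15–11:30, 12:30–15:45, 16:45–17:00, 18:00–19:45.
Aarav → UTC: 07:30–08:00, 10:45–11:15, 12:15–13:30.
Dilnoza ∩ Keiko: 12:30–13:45, 14:00–14:30, 17:30–17:45.
Dilnoza ∩ Keiko ∩ Anders: 12:30–13:45, 14:00–14:30.
Dilnoza ∩ Keiko ∩ Anders ∩ Aarav: 12:30–13:30.
Total common minutes: 60.

60 minutes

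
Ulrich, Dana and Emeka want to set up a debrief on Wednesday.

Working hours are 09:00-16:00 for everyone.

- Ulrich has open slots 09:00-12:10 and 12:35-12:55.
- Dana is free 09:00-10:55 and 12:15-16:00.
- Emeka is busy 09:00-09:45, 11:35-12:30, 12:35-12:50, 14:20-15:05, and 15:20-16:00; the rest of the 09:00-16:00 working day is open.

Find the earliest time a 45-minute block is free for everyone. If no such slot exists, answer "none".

Emeka free within 09:00–16:00: 09:45–11:35, 12:30–12:35, 12:50–14:20, 15:05–15:20.
Ulrich ∩ Dana: 09:00–10:55, 12:35–12:55.
Ulrich ∩ Dana ∩ Emeka: 09:45–10:55, 12:50–12:55.
Windows ≥ 45 min: 09:45–10:55.
Earliest such window starts at 09:45.

09:45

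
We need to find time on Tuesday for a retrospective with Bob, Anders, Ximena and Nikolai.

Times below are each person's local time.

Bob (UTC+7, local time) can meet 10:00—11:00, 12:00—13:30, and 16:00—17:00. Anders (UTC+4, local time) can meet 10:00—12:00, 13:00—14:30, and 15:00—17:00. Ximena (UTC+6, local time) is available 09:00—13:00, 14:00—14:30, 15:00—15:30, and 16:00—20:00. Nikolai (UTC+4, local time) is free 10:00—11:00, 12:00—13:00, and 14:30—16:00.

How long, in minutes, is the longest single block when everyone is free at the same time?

30 minutes

Bob → UTC: 03:00–04:00, 05:00–06:30, 09:00–10:00.
Anders → UTC: 06:00–08:00, 09:00–10:30, 11:00–13:00.
Ximena → UTC: 03:00–07:00, 08:00–08:30, 09:00–09:30, 10:00–14:00.
Nikolai → UTC: 06:00–07:00, 08:00–09:00, 10:30–12:00.
Bob ∩ Anders: 06:00–06:30, 09:00–10:00.
Bob ∩ Anders ∩ Ximena: 06:00–06:30, 09:00–09:30.
Bob ∩ Anders ∩ Ximena ∩ Nikolai: 06:00–06:30.
Single common window of 30 minutes.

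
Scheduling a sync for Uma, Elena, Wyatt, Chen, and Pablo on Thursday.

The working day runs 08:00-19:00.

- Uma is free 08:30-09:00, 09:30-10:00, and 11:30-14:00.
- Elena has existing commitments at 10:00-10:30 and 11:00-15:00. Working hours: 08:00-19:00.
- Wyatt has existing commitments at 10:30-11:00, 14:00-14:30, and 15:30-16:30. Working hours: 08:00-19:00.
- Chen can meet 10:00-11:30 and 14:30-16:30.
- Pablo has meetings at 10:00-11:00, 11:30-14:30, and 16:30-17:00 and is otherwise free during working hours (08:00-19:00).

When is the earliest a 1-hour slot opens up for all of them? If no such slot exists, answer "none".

Elena free within 08:00–19:00: 08:00–10:00, 10:30–11:00, 15:00–19:00.
Wyatt free within 08:00–19:00: 08:00–10:30, 11:00–14:00, 14:30–15:30, 16:30–19:00.
Pablo free within 08:00–19:00: 08:00–10:00, 11:00–11:30, 14:30–16:30, 17:00–19:00.
Uma ∩ Elena: 08:30–09:00, 09:30–10:00.
Uma ∩ Elena ∩ Wyatt: 08:30–09:00, 09:30–10:00.
Uma ∩ Elena ∩ Wyatt ∩ Chen: (none).
Uma ∩ Elena ∩ Wyatt ∩ Chen ∩ Pablo: (none).
Windows ≥ 60 min: (none).

none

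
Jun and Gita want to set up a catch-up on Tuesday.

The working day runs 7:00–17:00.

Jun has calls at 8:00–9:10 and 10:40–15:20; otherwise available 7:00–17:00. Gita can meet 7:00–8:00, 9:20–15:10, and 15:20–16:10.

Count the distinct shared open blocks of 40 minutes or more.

3

Jun free within 07:00–17:00: 07:00–08:00, 09:10–10:40, 15:20–17:00.
Jun ∩ Gita: 07:00–08:00, 09:20–10:40, 15:20–16:10.
Windows ≥ 40 min: 07:00–08:00, 09:20–10:40, 15:20–16:10.
That's 3 windows.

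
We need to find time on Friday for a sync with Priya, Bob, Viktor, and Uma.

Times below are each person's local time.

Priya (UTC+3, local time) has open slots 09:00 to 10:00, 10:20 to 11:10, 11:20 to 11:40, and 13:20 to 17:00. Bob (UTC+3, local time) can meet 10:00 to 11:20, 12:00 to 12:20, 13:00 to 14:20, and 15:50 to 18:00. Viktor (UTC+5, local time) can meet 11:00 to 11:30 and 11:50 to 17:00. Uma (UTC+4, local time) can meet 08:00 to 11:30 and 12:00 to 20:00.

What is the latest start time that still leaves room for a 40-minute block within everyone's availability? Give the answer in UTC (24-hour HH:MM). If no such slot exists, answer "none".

10:40

Priya → UTC: 06:00–07:00, 07:20–08:10, 08:20–08:40, 10:20–14:00.
Bob → UTC: 07:00–08:20, 09:00–09:20, 10:00–11:20, 12:50–15:00.
Viktor → UTC: 06:00–06:30, 06:50–12:00.
Uma → UTC: 04:00–07:30, 08:00–16:00.
Priya ∩ Bob: 07:20–08:10, 10:20–11:20, 12:50–14:00.
Priya ∩ Bob ∩ Viktor: 07:20–08:10, 10:20–11:20.
Priya ∩ Bob ∩ Viktor ∩ Uma: 07:20–07:30, 08:00–08:10, 10:20–11:20.
Windows ≥ 40 min: 10:20–11:20.
Latest start in the last window 10:20–11:20 is 11:20 − 40 min = 10:40.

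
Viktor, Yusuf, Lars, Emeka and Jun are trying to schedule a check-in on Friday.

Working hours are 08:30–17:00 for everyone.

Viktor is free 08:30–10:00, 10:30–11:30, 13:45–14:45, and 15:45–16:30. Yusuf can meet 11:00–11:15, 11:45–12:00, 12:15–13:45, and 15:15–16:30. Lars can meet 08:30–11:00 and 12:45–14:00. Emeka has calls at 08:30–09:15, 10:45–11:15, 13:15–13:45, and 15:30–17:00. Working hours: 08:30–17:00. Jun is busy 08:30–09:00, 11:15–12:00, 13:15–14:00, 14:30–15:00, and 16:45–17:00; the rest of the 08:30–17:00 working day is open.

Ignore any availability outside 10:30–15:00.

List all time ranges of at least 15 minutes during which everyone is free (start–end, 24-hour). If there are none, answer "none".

none

Emeka free within 08:30–17:00: 09:15–10:45, 11:15–13:15, 13:45–15:30.
Jun free within 08:30–17:00: 09:00–11:15, 12:00–13:15, 14:00–14:30, 15:00–16:45.
Viktor ∩ Yusuf: 11:00–11:15, 15:45–16:30.
Viktor ∩ Yusuf ∩ Lars: (none).
Viktor ∩ Yusuf ∩ Lars ∩ Emeka: (none).
Viktor ∩ Yusuf ∩ Lars ∩ Emeka ∩ Jun: (none).
Restricted to 10:30–15:00: (none).
Windows ≥ 15 min: (none).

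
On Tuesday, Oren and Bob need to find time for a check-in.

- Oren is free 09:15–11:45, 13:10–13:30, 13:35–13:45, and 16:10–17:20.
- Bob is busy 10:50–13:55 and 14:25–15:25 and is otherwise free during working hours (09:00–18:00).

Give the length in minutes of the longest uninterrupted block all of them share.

Bob free within 09:00–18:00: 09:00–10:50, 13:55–14:25, 15:25–18:00.
Oren ∩ Bob: 09:15–10:50, 16:10–17:20.
Common window lengths: 95, 70 min; longest is 95.

95 minutes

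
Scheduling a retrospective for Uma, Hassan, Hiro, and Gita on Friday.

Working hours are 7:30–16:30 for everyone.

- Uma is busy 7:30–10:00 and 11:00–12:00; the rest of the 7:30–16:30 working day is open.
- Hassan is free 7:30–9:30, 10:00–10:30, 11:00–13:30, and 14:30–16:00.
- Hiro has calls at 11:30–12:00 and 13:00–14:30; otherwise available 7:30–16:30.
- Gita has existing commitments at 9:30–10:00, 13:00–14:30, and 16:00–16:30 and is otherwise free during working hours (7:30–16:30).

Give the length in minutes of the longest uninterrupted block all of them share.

90 minutes

Uma free within 07:30–16:30: 10:00–11:00, 12:00–16:30.
Hiro free within 07:30–16:30: 07:30–11:30, 12:00–13:00, 14:30–16:30.
Gita free within 07:30–16:30: 07:30–09:30, 10:00–13:00, 14:30–16:00.
Uma ∩ Hassan: 10:00–10:30, 12:00–13:30, 14:30–16:00.
Uma ∩ Hassan ∩ Hiro: 10:00–10:30, 12:00–13:00, 14:30–16:00.
Uma ∩ Hassan ∩ Hiro ∩ Gita: 10:00–10:30, 12:00–13:00, 14:30–16:00.
Common window lengths: 30, 60, 90 min; longest is 90.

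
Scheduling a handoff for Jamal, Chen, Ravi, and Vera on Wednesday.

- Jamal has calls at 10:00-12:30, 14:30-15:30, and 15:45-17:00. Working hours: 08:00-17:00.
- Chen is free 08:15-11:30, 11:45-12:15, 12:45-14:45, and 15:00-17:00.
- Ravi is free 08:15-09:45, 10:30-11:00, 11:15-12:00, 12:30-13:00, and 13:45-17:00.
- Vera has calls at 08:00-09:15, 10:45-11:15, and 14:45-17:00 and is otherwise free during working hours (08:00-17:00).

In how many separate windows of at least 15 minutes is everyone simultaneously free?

3

Jamal free within 08:00–17:00: 08:00–10:00, 12:30–14:30, 15:30–15:45.
Vera free within 08:00–17:00: 09:15–10:45, 11:15–14:45.
Jamal ∩ Chen: 08:15–10:00, 12:45–14:30, 15:30–15:45.
Jamal ∩ Chen ∩ Ravi: 08:15–09:45, 12:45–13:00, 13:45–14:30, 15:30–15:45.
Jamal ∩ Chen ∩ Ravi ∩ Vera: 09:15–09:45, 12:45–13:00, 13:45–14:30.
Windows ≥ 15 min: 09:15–09:45, 12:45–13:00, 13:45–14:30.
That's 3 windows.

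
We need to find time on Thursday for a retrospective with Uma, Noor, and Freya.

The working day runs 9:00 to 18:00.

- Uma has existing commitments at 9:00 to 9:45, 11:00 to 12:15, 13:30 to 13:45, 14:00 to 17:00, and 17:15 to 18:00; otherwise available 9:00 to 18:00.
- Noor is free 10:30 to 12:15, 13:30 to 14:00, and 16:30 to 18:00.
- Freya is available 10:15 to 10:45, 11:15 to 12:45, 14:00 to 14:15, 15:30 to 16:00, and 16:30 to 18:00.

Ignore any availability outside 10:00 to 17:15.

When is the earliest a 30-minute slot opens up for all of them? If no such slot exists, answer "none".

none

Uma free within 09:00–18:00: 09:45–11:00, 12:15–13:30, 13:45–14:00, 17:00–17:15.
Uma ∩ Noor: 10:30–11:00, 13:45–14:00, 17:00–17:15.
Uma ∩ Noor ∩ Freya: 10:30–10:45, 17:00–17:15.
Restricted to 10:00–17:15: 10:30–10:45, 17:00–17:15.
Windows ≥ 30 min: (none).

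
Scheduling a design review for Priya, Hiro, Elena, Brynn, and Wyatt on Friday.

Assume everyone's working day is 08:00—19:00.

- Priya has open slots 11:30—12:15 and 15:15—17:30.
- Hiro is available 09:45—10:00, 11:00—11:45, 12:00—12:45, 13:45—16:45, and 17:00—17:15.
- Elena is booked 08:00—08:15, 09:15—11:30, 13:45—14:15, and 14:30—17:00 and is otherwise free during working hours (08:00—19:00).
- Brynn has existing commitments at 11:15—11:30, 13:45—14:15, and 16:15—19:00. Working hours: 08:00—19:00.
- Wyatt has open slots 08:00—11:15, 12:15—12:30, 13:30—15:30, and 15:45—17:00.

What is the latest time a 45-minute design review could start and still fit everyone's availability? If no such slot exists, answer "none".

none

Elena free within 08:00–19:00: 08:15–09:15, 11:30–13:45, 14:15–14:30, 17:00–19:00.
Brynn free within 08:00–19:00: 08:00–11:15, 11:30–13:45, 14:15–16:15.
Priya ∩ Hiro: 11:30–11:45, 12:00–12:15, 15:15–16:45, 17:00–17:15.
Priya ∩ Hiro ∩ Elena: 11:30–11:45, 12:00–12:15, 17:00–17:15.
Priya ∩ Hiro ∩ Elena ∩ Brynn: 11:30–11:45, 12:00–12:15.
Priya ∩ Hiro ∩ Elena ∩ Brynn ∩ Wyatt: (none).
Windows ≥ 45 min: (none).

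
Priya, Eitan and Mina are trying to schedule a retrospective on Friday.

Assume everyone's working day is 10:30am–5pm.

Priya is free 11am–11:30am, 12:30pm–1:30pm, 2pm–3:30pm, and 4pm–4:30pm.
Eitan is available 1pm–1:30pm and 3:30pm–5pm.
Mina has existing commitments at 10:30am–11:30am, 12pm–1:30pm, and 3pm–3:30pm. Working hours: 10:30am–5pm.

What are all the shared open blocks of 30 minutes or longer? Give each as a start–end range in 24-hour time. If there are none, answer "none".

Mina free within 10:30–17:00: 11:30–12:00, 13:30–15:00, 15:30–17:00.
Priya ∩ Eitan: 13:00–13:30, 16:00–16:30.
Priya ∩ Eitan ∩ Mina: 16:00–16:30.
Windows ≥ 30 min: 16:00–16:30.

16:00–16:30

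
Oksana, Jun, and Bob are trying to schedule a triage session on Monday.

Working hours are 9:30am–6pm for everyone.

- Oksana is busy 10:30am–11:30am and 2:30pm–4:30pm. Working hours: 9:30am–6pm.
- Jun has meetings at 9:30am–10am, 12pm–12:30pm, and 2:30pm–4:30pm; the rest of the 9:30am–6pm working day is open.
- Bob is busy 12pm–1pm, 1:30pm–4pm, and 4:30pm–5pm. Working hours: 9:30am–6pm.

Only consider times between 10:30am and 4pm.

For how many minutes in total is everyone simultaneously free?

60 minutes

Oksana free within 09:30–18:00: 09:30–10:30, 11:30–14:30, 16:30–18:00.
Jun free within 09:30–18:00: 10:00–12:00, 12:30–14:30, 16:30–18:00.
Bob free within 09:30–18:00: 09:30–12:00, 13:00–13:30, 16:00–16:30, 17:00–18:00.
Oksana ∩ Jun: 10:00–10:30, 11:30–12:00, 12:30–14:30, 16:30–18:00.
Oksana ∩ Jun ∩ Bob: 10:00–10:30, 11:30–12:00, 13:00–13:30, 17:00–18:00.
Restricted to 10:30–16:00: 11:30–12:00, 13:00–13:30.
Total common minutes: 30 + 30 = 60.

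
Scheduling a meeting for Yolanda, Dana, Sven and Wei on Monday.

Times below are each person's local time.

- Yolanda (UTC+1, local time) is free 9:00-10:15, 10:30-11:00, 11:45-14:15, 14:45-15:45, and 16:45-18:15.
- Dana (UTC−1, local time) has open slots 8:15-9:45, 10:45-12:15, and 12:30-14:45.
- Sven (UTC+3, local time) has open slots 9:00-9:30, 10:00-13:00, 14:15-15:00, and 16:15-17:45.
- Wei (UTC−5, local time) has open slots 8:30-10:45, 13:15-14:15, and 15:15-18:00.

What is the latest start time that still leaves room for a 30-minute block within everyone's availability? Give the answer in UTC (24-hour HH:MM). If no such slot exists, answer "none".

14:15

Yolanda → UTC: 08:00–09:15, 09:30–10:00, 10:45–13:15, 13:45–14:45, 15:45–17:15.
Dana → UTC: 09:15–10:45, 11:45–13:15, 13:30–15:45.
Sven → UTC: 06:00–06:30, 07:00–10:00, 11:15–12:00, 13:15–14:45.
Wei → UTC: 13:30–15:45, 18:15–19:15, 20:15–23:00.
Yolanda ∩ Dana: 09:30–10:00, 11:45–13:15, 13:45–14:45.
Yolanda ∩ Dana ∩ Sven: 09:30–10:00, 11:45–12:00, 13:45–14:45.
Yolanda ∩ Dana ∩ Sven ∩ Wei: 13:45–14:45.
Windows ≥ 30 min: 13:45–14:45.
Latest start in the last window 13:45–14:45 is 14:45 − 30 min = 14:15.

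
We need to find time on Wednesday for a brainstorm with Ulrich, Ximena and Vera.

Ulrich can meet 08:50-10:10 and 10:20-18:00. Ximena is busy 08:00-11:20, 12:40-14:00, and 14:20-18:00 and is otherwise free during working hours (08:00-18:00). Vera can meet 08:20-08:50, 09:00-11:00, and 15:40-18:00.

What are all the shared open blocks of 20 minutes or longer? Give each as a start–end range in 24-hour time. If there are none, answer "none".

Ximena free within 08:00–18:00: 11:20–12:40, 14:00–14:20.
Ulrich ∩ Ximena: 11:20–12:40, 14:00–14:20.
Ulrich ∩ Ximena ∩ Vera: (none).
Windows ≥ 20 min: (none).

none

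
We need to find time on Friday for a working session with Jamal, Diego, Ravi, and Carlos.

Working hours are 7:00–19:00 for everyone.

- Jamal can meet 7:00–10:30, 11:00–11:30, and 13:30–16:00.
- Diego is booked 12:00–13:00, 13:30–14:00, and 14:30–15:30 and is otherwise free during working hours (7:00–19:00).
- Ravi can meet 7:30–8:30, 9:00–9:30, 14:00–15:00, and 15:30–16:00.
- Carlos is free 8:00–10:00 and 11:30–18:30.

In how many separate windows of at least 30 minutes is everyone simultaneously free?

Diego free within 07:00–19:00: 07:00–12:00, 13:00–13:30, 14:00–14:30, 15:30–19:00.
Jamal ∩ Diego: 07:00–10:30, 11:00–11:30, 14:00–14:30, 15:30–16:00.
Jamal ∩ Diego ∩ Ravi: 07:30–08:30, 09:00–09:30, 14:00–14:30, 15:30–16:00.
Jamal ∩ Diego ∩ Ravi ∩ Carlos: 08:00–08:30, 09:00–09:30, 14:00–14:30, 15:30–16:00.
Windows ≥ 30 min: 08:00–08:30, 09:00–09:30, 14:00–14:30, 15:30–16:00.
That's 4 windows.

4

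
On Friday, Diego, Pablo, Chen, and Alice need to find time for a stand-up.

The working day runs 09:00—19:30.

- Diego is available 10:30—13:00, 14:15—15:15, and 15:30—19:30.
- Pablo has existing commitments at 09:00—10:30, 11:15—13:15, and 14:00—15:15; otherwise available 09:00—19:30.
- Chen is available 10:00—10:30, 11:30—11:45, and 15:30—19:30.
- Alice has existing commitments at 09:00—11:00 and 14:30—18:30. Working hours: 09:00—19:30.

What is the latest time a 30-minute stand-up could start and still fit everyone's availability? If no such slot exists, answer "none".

Pablo free within 09:00–19:30: 10:30–11:15, 13:15–14:00, 15:15–19:30.
Alice free within 09:00–19:30: 11:00–14:30, 18:30–19:30.
Diego ∩ Pablo: 10:30–11:15, 15:30–19:30.
Diego ∩ Pablo ∩ Chen: 15:30–19:30.
Diego ∩ Pablo ∩ Chen ∩ Alice: 18:30–19:30.
Windows ≥ 30 min: 18:30–19:30.
Latest start in the last window 18:30–19:30 is 19:30 − 30 min = 19:00.

19:00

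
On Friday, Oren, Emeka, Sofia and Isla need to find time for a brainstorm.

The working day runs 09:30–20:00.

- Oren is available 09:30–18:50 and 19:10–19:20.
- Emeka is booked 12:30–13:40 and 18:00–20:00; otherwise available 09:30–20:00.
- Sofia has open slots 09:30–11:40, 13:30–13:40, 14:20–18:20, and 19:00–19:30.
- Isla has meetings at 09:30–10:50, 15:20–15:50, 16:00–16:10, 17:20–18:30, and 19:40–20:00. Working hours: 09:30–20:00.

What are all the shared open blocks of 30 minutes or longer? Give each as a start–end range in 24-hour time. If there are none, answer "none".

10:50–11:40, 14:20–15:20, 16:10–17:20

Emeka free within 09:30–20:00: 09:30–12:30, 13:40–18:00.
Isla free within 09:30–20:00: 10:50–15:20, 15:50–16:00, 16:10–17:20, 18:30–19:40.
Oren ∩ Emeka: 09:30–12:30, 13:40–18:00.
Oren ∩ Emeka ∩ Sofia: 09:30–11:40, 14:20–18:00.
Oren ∩ Emeka ∩ Sofia ∩ Isla: 10:50–11:40, 14:20–15:20, 15:50–16:00, 16:10–17:20.
Windows ≥ 30 min: 10:50–11:40, 14:20–15:20, 16:10–17:20.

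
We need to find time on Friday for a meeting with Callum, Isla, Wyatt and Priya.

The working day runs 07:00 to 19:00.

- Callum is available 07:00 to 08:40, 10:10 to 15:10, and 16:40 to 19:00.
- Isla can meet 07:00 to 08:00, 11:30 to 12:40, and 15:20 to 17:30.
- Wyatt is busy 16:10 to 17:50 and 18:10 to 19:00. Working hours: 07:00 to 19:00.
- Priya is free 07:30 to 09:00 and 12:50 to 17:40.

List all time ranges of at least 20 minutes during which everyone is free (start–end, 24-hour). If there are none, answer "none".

07:30–08:00

Wyatt free within 07:00–19:00: 07:00–16:10, 17:50–18:10.
Callum ∩ Isla: 07:00–08:00, 11:30–12:40, 16:40–17:30.
Callum ∩ Isla ∩ Wyatt: 07:00–08:00, 11:30–12:40.
Callum ∩ Isla ∩ Wyatt ∩ Priya: 07:30–08:00.
Windows ≥ 20 min: 07:30–08:00.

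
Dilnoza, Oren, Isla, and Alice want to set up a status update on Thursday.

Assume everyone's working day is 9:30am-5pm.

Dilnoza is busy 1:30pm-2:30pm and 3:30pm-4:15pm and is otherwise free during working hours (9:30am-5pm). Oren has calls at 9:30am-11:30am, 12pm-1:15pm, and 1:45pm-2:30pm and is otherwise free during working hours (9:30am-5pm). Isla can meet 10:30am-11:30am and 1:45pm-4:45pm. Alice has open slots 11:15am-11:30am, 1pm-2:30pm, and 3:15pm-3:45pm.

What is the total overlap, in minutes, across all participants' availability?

15 minutes

Dilnoza free within 09:30–17:00: 09:30–13:30, 14:30–15:30, 16:15–17:00.
Oren free within 09:30–17:00: 11:30–12:00, 13:15–13:45, 14:30–17:00.
Dilnoza ∩ Oren: 11:30–12:00, 13:15–13:30, 14:30–15:30, 16:15–17:00.
Dilnoza ∩ Oren ∩ Isla: 14:30–15:30, 16:15–16:45.
Dilnoza ∩ Oren ∩ Isla ∩ Alice: 15:15–15:30.
Total common minutes: 15.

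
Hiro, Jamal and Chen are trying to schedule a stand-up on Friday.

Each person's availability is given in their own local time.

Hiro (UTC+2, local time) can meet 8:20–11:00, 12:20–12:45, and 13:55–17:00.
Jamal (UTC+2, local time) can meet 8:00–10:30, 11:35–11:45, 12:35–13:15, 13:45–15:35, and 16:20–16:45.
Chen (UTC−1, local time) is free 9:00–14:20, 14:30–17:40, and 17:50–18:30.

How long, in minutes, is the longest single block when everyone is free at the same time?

100 minutes

Hiro → UTC: 06:20–09:00, 10:20–10:45, 11:55–15:00.
Jamal → UTC: 06:00–08:30, 09:35–09:45, 10:35–11:15, 11:45–13:35, 14:20–14:45.
Chen → UTC: 10:00–15:20, 15:30–18:40, 18:50–19:30.
Hiro ∩ Jamal: 06:20–08:30, 10:35–10:45, 11:55–13:35, 14:20–14:45.
Hiro ∩ Jamal ∩ Chen: 10:35–10:45, 11:55–13:35, 14:20–14:45.
Common window lengths: 10, 100, 25 min; longest is 100.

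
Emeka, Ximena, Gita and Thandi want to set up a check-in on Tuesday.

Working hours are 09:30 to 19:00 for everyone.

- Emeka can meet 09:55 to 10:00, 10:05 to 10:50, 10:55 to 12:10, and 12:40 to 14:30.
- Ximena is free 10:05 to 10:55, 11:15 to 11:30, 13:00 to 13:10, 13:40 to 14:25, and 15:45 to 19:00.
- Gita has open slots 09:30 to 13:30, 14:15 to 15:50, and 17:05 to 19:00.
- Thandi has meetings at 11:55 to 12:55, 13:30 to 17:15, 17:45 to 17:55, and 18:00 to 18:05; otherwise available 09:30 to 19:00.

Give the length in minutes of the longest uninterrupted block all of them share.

45 minutes

Thandi free within 09:30–19:00: 09:30–11:55, 12:55–13:30, 17:15–17:45, 17:55–18:00, 18:05–19:00.
Emeka ∩ Ximena: 10:05–10:50, 11:15–11:30, 13:00–13:10, 13:40–14:25.
Emeka ∩ Ximena ∩ Gita: 10:05–10:50, 11:15–11:30, 13:00–13:10, 14:15–14:25.
Emeka ∩ Ximena ∩ Gita ∩ Thandi: 10:05–10:50, 11:15–11:30, 13:00–13:10.
Common window lengths: 45, 15, 10 min; longest is 45.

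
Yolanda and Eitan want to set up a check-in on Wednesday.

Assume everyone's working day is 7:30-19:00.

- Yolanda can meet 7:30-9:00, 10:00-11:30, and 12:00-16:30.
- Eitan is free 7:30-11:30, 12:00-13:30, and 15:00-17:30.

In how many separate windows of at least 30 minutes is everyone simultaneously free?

Yolanda ∩ Eitan: 07:30–09:00, 10:00–11:30, 12:00–13:30, 15:00–16:30.
Windows ≥ 30 min: 07:30–09:00, 10:00–11:30, 12:00–13:30, 15:00–16:30.
That's 4 windows.

4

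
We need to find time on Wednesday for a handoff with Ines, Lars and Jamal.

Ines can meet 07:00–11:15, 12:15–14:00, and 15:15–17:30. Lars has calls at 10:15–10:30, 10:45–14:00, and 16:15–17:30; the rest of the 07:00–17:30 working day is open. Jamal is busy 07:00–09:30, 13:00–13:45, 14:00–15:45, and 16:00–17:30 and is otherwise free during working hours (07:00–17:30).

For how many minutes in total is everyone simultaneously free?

75 minutes

Lars free within 07:00–17:30: 07:00–10:15, 10:30–10:45, 14:00–16:15.
Jamal free within 07:00–17:30: 09:30–13:00, 13:45–14:00, 15:45–16:00.
Ines ∩ Lars: 07:00–10:15, 10:30–10:45, 15:15–16:15.
Ines ∩ Lars ∩ Jamal: 09:30–10:15, 10:30–10:45, 15:45–16:00.
Total common minutes: 45 + 15 + 15 = 75.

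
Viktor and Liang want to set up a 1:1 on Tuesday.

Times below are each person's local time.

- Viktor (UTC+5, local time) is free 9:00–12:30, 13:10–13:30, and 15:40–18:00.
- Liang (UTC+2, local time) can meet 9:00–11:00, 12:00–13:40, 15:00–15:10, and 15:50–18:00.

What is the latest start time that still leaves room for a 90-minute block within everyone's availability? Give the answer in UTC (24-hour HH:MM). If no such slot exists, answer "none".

Viktor → UTC: 04:00–07:30, 08:10–08:30, 10:40–13:00.
Liang → UTC: 07:00–09:00, 10:00–11:40, 13:00–13:10, 13:50–16:00.
Viktor ∩ Liang: 07:00–07:30, 08:10–08:30, 10:40–11:40.
Windows ≥ 90 min: (none).

none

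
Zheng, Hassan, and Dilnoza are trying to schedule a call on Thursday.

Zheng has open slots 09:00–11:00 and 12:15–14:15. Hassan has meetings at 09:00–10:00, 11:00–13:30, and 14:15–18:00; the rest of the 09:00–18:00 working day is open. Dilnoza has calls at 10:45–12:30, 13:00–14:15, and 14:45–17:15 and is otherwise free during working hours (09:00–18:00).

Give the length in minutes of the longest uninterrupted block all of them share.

45 minutes

Hassan free within 09:00–18:00: 10:00–11:00, 13:30–14:15.
Dilnoza free within 09:00–18:00: 09:00–10:45, 12:30–13:00, 14:15–14:45, 17:15–18:00.
Zheng ∩ Hassan: 10:00–11:00, 13:30–14:15.
Zheng ∩ Hassan ∩ Dilnoza: 10:00–10:45.
Single common window of 45 minutes.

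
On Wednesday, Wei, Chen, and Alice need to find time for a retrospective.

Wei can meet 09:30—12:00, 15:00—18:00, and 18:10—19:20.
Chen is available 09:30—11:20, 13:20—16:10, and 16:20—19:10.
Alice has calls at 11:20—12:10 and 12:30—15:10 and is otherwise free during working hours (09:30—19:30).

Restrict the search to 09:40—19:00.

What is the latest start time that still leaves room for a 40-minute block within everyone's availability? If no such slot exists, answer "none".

Alice free within 09:30–19:30: 09:30–11:20, 12:10–12:30, 15:10–19:30.
Wei ∩ Chen: 09:30–11:20, 15:00–16:10, 16:20–18:00, 18:10–19:10.
Wei ∩ Chen ∩ Alice: 09:30–11:20, 15:10–16:10, 16:20–18:00, 18:10–19:10.
Restricted to 09:40–19:00: 09:40–11:20, 15:10–16:10, 16:20–18:00, 18:10–19:00.
Windows ≥ 40 min: 09:40–11:20, 15:10–16:10, 16:20–18:00, 18:10–19:00.
Latest start in the last window 18:10–19:00 is 19:00 − 40 min = 18:20.

18:20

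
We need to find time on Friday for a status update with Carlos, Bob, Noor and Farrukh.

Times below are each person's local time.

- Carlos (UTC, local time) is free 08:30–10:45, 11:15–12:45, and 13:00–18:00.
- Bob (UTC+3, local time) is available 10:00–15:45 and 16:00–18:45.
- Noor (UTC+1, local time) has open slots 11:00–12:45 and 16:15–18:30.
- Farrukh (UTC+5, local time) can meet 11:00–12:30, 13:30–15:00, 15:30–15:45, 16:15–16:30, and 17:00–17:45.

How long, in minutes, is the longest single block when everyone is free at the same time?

Carlos → UTC: 08:30–10:45, 11:15–12:45, 13:00–18:00.
Bob → UTC: 07:00–12:45, 13:00–15:45.
Noor → UTC: 10:00–11:45, 15:15–17:30.
Farrukh → UTC: 06:00–07:30, 08:30–10:00, 10:30–10:45, 11:15–11:30, 12:00–12:45.
Carlos ∩ Bob: 08:30–10:45, 11:15–12:45, 13:00–15:45.
Carlos ∩ Bob ∩ Noor: 10:00–10:45, 11:15–11:45, 15:15–15:45.
Carlos ∩ Bob ∩ Noor ∩ Farrukh: 10:30–10:45, 11:15–11:30.
Common window lengths: 15, 15 min; longest is 15.

15 minutes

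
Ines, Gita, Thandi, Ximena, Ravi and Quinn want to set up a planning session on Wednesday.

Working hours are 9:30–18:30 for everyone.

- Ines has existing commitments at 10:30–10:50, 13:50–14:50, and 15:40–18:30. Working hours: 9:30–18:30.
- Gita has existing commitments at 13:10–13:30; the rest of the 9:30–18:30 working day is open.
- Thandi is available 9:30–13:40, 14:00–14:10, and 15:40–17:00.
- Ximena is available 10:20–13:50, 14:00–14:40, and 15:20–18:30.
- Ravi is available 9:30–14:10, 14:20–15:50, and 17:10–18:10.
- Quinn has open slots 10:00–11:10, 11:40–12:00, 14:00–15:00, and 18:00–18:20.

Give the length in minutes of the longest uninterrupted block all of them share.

Ines free within 09:30–18:30: 09:30–10:30, 10:50–13:50, 14:50–15:40.
Gita free within 09:30–18:30: 09:30–13:10, 13:30–18:30.
Ines ∩ Gita: 09:30–10:30, 10:50–13:10, 13:30–13:50, 14:50–15:40.
Ines ∩ Gita ∩ Thandi: 09:30–10:30, 10:50–13:10, 13:30–13:40.
Ines ∩ Gita ∩ Thandi ∩ Ximena: 10:20–10:30, 10:50–13:10, 13:30–13:40.
Ines ∩ Gita ∩ Thandi ∩ Ximena ∩ Ravi: 10:20–10:30, 10:50–13:10, 13:30–13:40.
Ines ∩ Gita ∩ Thandi ∩ Ximena ∩ Ravi ∩ Quinn: 10:20–10:30, 10:50–11:10, 11:40–12:00.
Common window lengths: 10, 20, 20 min; longest is 20.

20 minutes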